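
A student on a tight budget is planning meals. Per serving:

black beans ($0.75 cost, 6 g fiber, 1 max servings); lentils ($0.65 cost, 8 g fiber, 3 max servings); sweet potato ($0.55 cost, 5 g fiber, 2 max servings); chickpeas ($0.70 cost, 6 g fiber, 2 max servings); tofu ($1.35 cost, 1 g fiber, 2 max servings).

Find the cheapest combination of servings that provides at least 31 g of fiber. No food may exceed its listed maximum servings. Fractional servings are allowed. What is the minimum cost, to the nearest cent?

$2.72

Cost per g of fiber: lentils $0.0813, sweet potato $0.1100, chickpeas $0.1167, black beans $0.1250, tofu $1.3500.
Take 3 servings of lentils: +24.0 g fiber for $1.95 (total $1.95, still need 7.0 g).
Take 1.4 servings of sweet potato: +7.0 g fiber for $0.77 (total $2.72, still need 0.0 g).
Filling from the cheapest source first is optimal under one linear minimum: $2.72.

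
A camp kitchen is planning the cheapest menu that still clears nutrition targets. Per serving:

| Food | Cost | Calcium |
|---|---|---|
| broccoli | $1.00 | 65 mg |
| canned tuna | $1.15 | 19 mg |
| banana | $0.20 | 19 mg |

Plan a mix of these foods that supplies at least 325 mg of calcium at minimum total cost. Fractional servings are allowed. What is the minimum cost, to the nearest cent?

$3.42

Cost per mg of calcium: banana $0.0105, broccoli $0.0154, canned tuna $0.0605.
With no serving limits, use only banana: 325 mg / 19 mg = 17.11 servings × $0.20 = $3.42.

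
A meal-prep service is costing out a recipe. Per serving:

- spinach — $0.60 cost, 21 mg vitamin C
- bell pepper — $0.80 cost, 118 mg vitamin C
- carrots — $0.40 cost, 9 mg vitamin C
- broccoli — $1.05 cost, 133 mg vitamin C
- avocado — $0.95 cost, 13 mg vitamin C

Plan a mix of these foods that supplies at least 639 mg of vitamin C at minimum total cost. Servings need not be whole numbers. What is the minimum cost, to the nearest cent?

Cost per mg of vitamin C: bell pepper $0.0068, broccoli $0.0079, spinach $0.0286, carrots $0.0444, avocado $0.0731.
With no serving limits, use only bell pepper: 639 mg / 118 mg = 5.415 servings × $0.80 = $4.33.

$4.33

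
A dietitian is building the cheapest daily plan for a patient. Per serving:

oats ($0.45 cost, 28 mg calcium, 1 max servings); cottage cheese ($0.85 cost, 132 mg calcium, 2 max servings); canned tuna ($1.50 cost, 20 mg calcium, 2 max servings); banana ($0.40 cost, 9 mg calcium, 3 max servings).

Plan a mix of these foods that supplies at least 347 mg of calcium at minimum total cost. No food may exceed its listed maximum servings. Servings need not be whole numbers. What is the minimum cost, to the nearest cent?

$5.45

Cost per mg of calcium: cottage cheese $0.0064, oats $0.0161, banana $0.0444, canned tuna $0.0750.
Take 2 servings of cottage cheese: +264.0 mg calcium for $1.70 (total $1.70, still need 83.0 mg).
Take 1 serving of oats: +28.0 mg calcium for $0.45 (total $2.15, still need 55.0 mg).
Take 3 servings of banana: +27.0 mg calcium for $1.20 (total $3.35, still need 28.0 mg).
Take 1.4 servings of canned tuna: +28.0 mg calcium for $2.10 (total $5.45, still need 0.0 mg).
Filling from the cheapest source first is optimal under one linear minimum: $5.45.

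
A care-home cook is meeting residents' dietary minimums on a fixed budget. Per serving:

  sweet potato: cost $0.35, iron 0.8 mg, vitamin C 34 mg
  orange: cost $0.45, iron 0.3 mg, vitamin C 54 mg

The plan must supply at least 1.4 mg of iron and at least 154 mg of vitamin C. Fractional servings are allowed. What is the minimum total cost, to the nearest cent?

$1.34

An LP optimum is at a vertex; with two nutrient constraints at most two foods are used. Check each candidate.
sweet potato only: max(1.4/0.8, 154/34) = 4.529 servings → $1.59.
orange only: max(1.4/0.3, 154/54) = 4.667 servings → $2.10.
sweet potato + orange with both tight: 0.8909 servings and 2.291 servings → $1.34.
The minimum over all feasible corners is $1.34.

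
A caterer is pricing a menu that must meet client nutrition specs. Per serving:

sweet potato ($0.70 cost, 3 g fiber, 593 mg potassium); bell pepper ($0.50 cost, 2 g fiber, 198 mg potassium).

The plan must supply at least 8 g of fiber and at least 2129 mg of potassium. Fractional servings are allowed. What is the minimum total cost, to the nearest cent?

$2.51

An LP optimum is at a vertex; with two nutrient constraints at most two foods are used. Check each candidate.
sweet potato only: max(8/3, 2129/593) = 3.59 servings → $2.51.
bell pepper only: max(8/2, 2129/198) = 10.75 servings → $5.38.
sweet potato + bell pepper: the both-tight solution has a negative serving — not a feasible corner.
Cheapest feasible corner: $2.51.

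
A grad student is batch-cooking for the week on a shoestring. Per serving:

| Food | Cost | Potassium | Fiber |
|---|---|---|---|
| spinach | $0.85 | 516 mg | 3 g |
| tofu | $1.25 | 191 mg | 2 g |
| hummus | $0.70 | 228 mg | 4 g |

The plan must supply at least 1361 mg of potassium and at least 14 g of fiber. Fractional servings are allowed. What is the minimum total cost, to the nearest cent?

Two binding constraints pin down two serving amounts, so the optimal mix uses at most two foods. The candidates are each food alone (scaled to the tighter of potassium/fiber) and each pair with both constraints tight.
spinach only: max(1361/516, 14/3) = 4.667 servings → $3.97.
tofu only: max(1361/191, 14/2) = 7.126 servings → $8.91.
hummus only: max(1361/228, 14/4) = 5.969 servings → $4.18.
spinach + tofu with both tight: 0.1046 servings and 6.843 servings → $8.64.
spinach + hummus with both tight: 1.632 servings and 2.276 servings → $2.98.
tofu + hummus: intersection lies outside the first quadrant.
Cheapest feasible corner: $2.98.

$2.98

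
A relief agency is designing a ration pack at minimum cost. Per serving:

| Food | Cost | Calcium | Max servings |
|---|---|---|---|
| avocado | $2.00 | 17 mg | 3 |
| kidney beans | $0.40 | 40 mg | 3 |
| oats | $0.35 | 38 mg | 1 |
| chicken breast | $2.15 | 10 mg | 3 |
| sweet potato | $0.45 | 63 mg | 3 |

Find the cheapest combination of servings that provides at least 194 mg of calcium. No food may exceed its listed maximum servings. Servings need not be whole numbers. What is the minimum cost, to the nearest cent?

Cost per mg of calcium: sweet potato $0.0071, oats $0.0092, kidney beans $0.0100, avocado $0.1176, chicken breast $0.2150.
Take 3 servings of sweet potato: +189.0 mg calcium for $1.35 (total $1.35, still need 5.0 mg).
Take 0.1316 servings of oats: +5.0 mg calcium for $0.05 (total $1.40, still need 0.0 mg).
Greedy by cheapest-per-mg is optimal for a single linear constraint, so the minimum cost is $1.40.

$1.40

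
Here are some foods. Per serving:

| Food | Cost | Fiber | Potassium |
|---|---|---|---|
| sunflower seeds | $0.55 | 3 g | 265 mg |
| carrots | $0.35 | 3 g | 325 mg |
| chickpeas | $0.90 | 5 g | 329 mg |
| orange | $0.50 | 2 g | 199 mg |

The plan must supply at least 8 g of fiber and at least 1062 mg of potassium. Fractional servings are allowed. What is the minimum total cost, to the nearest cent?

sunflower seeds only: max(8/3, 1062/265) = 4.008 servings → $2.20.
carrots only: max(8/3, 1062/325) = 3.268 servings → $1.14.
chickpeas only: max(8/5, 1062/329) = 3.228 servings → $2.91.
orange only: max(8/2, 1062/199) = 5.337 servings → $2.67.
sunflower seeds + carrots with both targets exact would need a negative amount; discard.
sunflower seeds + chickpeas: intersection lies outside the first quadrant.
sunflower seeds + orange: intersection lies outside the first quadrant.
carrots + chickpeas: the both-tight solution has a negative serving — not a feasible corner.
carrots + orange with both targets exact would need a negative amount; discard.
chickpeas + orange: the both-tight solution has a negative serving — not a feasible corner.
So the least-cost plan costs $1.14.

$1.14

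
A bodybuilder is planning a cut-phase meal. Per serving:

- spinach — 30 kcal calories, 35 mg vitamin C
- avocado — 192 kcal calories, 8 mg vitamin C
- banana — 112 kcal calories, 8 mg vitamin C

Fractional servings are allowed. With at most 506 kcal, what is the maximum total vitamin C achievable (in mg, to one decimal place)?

590.3 mg

Vitamin C per kcal: spinach 1.167, banana 0.07143, avocado 0.04167.
With no serving limits, spend the whole calories allowance on spinach: 506 kcal / 30 kcal × 35 mg = 590.3 mg.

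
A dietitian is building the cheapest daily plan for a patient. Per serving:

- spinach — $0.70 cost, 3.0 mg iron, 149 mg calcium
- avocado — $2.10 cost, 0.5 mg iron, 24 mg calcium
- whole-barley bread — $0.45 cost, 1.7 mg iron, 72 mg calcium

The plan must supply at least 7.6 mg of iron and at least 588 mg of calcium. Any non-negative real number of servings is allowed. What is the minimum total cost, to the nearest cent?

$2.76

spinach only: max(7.6/3.0, 588/149) = 3.946 servings → $2.76.
avocado only: max(7.6/0.5, 588/24) = 24.5 servings → $51.45.
whole-barley bread only: max(7.6/1.7, 588/72) = 8.167 servings → $3.67.
spinach + avocado with both targets exact would need a negative amount; discard.
spinach + whole-barley bread with both targets exact would need a negative amount; discard.
avocado + whole-barley bread with both targets exact would need a negative amount; discard.
The minimum over all feasible corners is $2.76.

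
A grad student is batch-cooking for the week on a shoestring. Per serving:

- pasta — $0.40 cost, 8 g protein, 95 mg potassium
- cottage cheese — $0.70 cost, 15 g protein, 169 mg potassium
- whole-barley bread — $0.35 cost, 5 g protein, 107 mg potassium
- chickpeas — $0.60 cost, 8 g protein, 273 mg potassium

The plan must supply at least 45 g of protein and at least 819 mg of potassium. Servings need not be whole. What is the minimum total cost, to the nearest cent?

With two linear requirements the optimum uses one or two foods; enumerate the corners.
pasta only: max(45/8, 819/95) = 8.621 servings → $3.45.
cottage cheese only: max(45/15, 819/169) = 4.846 servings → $3.39.
whole-barley bread only: max(45/5, 819/107) = 9 servings → $3.15.
chickpeas only: max(45/8, 819/273) = 5.625 servings → $3.38.
pasta + cottage cheese: intersection lies outside the first quadrant.
pasta + whole-barley bread with both tight: 1.89 servings and 5.976 servings → $2.85.
pasta + chickpeas with both tight: 4.026 servings and 1.599 servings → $2.57.
cottage cheese + whole-barley bread with both tight: 0.9474 servings and 6.158 servings → $2.82.
cottage cheese + chickpeas with both tight: 2.09 servings and 1.706 servings → $2.49.
whole-barley bread + chickpeas: the both-tight solution has a negative serving — not a feasible corner.
The minimum over all feasible corners is $2.49.

$2.49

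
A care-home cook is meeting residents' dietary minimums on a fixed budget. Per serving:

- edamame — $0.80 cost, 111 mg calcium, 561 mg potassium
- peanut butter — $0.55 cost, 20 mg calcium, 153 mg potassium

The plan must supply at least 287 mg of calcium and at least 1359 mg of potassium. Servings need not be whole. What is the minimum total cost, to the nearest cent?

edamame only: max(287/111, 1359/561) = 2.586 servings → $2.07.
peanut butter only: max(287/20, 1359/153) = 14.35 servings → $7.89.
edamame + peanut butter with both targets exact would need a negative amount; discard.
Cheapest feasible corner: $2.07.

$2.07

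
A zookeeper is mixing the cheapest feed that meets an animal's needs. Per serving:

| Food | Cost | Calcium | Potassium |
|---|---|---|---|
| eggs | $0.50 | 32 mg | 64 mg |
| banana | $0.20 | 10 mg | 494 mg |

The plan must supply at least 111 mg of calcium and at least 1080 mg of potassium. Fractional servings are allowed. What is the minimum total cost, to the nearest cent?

An LP optimum is at a vertex; with two nutrient constraints at most two foods are used. Check each candidate.
eggs only: max(111/32, 1080/64) = 16.88 servings → $8.44.
banana only: max(111/10, 1080/494) = 11.1 servings → $2.22.
eggs + banana with both tight: 2.903 servings and 1.81 servings → $1.81.
So the least-cost plan costs $1.81.

$1.81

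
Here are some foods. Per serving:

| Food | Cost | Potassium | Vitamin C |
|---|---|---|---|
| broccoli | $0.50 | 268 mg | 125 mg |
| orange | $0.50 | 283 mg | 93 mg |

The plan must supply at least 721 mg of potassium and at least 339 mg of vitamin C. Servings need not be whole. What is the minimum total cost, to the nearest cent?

broccoli only: max(721/268, 339/125) = 2.712 servings → $1.36.
orange only: max(721/283, 339/93) = 3.645 servings → $1.82.
broccoli + orange: the both-tight solution has a negative serving — not a feasible corner.
The minimum over all feasible corners is $1.36.

$1.36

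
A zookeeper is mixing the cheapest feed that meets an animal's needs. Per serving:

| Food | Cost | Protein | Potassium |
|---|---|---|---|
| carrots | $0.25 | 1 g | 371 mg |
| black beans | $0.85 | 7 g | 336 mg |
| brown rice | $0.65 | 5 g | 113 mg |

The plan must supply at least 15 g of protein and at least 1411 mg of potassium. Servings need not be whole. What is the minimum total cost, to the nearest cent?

$2.10

Compare the cost at each extreme point of the feasible region.
carrots only: max(15/1, 1411/371) = 15 servings → $3.75.
black beans only: max(15/7, 1411/336) = 4.199 servings → $3.57.
brown rice only: max(15/5, 1411/113) = 12.49 servings → $8.12.
carrots + black beans with both tight: 2.139 servings and 1.837 servings → $2.10.
carrots + brown rice with both tight: 3.077 servings and 2.385 servings → $2.32.
black beans + brown rice: the both-tight solution has a negative serving — not a feasible corner.
The minimum over all feasible corners is $2.10.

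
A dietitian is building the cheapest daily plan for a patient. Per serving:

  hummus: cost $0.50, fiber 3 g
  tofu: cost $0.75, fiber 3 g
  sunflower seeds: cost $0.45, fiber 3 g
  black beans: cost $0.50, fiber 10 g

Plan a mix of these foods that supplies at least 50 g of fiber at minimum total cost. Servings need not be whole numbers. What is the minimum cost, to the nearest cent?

$2.50

Cost per g of fiber: black beans $0.0500, sunflower seeds $0.1500, hummus $0.1667, tofu $0.2500.
With no serving limits, use only black beans: 50 g / 10 g = 5 servings × $0.50 = $2.50.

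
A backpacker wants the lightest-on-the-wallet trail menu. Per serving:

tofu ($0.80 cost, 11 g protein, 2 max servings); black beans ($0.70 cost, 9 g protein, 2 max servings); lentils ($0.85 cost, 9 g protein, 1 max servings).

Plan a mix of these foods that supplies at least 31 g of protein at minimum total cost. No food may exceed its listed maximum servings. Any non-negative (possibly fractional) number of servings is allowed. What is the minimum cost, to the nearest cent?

$2.30

Cost per g of protein: tofu $0.0727, black beans $0.0778, lentils $0.0944.
Take 2 servings of tofu: +22.0 g protein for $1.60 (total $1.60, still need 9.0 g).
Take 1 serving of black beans: +9.0 g protein for $0.70 (total $2.30, still need 0.0 g).
Filling from the cheapest source first is optimal under one linear minimum: $2.30.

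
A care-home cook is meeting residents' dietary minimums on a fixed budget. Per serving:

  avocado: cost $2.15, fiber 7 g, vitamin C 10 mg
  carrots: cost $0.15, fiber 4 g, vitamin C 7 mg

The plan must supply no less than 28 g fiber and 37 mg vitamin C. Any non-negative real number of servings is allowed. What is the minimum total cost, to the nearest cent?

$1.05

Compare the cost at each extreme point of the feasible region.
avocado only: max(28/7, 37/10) = 4 servings → $8.60.
carrots only: max(28/4, 37/7) = 7 servings → $1.05.
avocado + carrots with both targets exact would need a negative amount; discard.
So the least-cost plan costs $1.05.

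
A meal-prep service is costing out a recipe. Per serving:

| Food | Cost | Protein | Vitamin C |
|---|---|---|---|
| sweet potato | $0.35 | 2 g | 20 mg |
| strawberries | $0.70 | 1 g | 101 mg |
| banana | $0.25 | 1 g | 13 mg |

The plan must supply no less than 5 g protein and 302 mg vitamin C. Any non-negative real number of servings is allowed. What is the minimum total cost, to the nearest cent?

$2.33

sweet potato only: max(5/2, 302/20) = 15.1 servings → $5.29.
strawberries only: max(5/1, 302/101) = 5 servings → $3.50.
banana only: max(5/1, 302/13) = 23.23 servings → $5.81.
sweet potato + strawberries with both tight: 1.115 servings and 2.769 servings → $2.33.
sweet potato + banana with both targets exact would need a negative amount; discard.
strawberries + banana with both tight: 2.693 servings and 2.307 servings → $2.46.
The minimum over all feasible corners is $2.33.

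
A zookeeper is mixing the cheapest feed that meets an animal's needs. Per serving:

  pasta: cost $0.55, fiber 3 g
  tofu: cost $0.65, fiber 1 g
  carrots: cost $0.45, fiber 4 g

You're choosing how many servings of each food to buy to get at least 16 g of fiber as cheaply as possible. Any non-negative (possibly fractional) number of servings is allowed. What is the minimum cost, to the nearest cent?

Cost per g of fiber: carrots $0.1125, pasta $0.1833, tofu $0.6500.
With no serving limits, use only carrots: 16 g / 4 g = 4 servings × $0.45 = $1.80.

$1.80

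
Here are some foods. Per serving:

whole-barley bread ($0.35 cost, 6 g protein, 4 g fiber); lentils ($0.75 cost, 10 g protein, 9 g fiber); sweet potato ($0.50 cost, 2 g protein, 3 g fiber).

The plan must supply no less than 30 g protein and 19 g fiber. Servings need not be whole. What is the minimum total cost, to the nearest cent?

$1.75

Check every corner: each single food scaled to meet both minima, and each pair solved so both constraints bind.
whole-barley bread only: max(30/6, 19/4) = 5 servings → $1.75.
lentils only: max(30/10, 19/9) = 3 servings → $2.25.
sweet potato only: max(30/2, 19/3) = 15 servings → $7.50.
whole-barley bread + lentils: the both-tight solution has a negative serving — not a feasible corner.
whole-barley bread + sweet potato with both targets exact would need a negative amount; discard.
lentils + sweet potato with both targets exact would need a negative amount; discard.
The minimum over all feasible corners is $1.75.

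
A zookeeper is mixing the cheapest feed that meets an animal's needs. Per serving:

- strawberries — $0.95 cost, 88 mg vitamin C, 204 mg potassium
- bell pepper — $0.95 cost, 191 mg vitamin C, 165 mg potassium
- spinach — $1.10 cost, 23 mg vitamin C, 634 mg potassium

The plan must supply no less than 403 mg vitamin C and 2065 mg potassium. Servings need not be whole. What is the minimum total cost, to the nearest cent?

With two linear requirements the optimum uses one or two foods; enumerate the corners.
strawberries only: max(403/88, 2065/204) = 10.12 servings → $9.62.
bell pepper only: max(403/191, 2065/165) = 12.52 servings → $11.89.
spinach only: max(403/23, 2065/634) = 17.52 servings → $19.27.
strawberries + bell pepper with both targets exact would need a negative amount; discard.
strawberries + spinach with both tight: 4.071 servings and 1.947 servings → $6.01.
bell pepper + spinach with both tight: 1.773 servings and 2.796 servings → $4.76.
Cheapest feasible corner: $4.76.

$4.76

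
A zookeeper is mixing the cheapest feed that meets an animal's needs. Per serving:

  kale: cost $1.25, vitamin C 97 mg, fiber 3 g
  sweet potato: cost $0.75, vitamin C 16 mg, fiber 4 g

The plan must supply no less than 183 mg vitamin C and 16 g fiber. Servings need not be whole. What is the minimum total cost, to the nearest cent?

$3.96

At the optimum either one food covers both requirements or two foods hit both targets exactly; no other combination can be cheaper.
kale only: max(183/97, 16/3) = 5.333 servings → $6.67.
sweet potato only: max(183/16, 16/4) = 11.44 servings → $8.58.
kale + sweet potato with both tight: 1.4 servings and 2.95 servings → $3.96.
The minimum over all feasible corners is $3.96.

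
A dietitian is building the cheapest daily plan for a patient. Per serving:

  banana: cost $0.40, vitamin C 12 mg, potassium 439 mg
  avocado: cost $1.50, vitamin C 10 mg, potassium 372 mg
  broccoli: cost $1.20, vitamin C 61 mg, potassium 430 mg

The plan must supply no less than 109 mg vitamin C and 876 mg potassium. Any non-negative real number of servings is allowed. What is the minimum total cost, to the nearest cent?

Minimising a linear cost over {vitamin C ≥ 109, potassium ≥ 876, servings ≥ 0} — the optimum is at a vertex, using one or two foods.
banana only: max(109/12, 876/439) = 9.083 servings → $3.63.
avocado only: max(109/10, 876/372) = 10.9 servings → $16.35.
broccoli only: max(109/61, 876/430) = 2.037 servings → $2.44.
banana + avocado: intersection lies outside the first quadrant.
banana + broccoli with both tight: 0.3037 servings and 1.727 servings → $2.19.
avocado + broccoli with both tight: 0.357 servings and 1.728 servings → $2.61.
Cheapest feasible corner: $2.19.

$2.19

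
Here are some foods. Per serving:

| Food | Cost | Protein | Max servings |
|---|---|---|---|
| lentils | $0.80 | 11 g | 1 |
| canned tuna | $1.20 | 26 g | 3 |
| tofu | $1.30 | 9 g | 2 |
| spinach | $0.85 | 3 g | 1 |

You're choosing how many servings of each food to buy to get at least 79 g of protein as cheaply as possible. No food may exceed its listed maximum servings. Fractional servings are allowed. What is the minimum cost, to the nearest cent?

$3.67

Cost per g of protein: canned tuna $0.0462, lentils $0.0727, tofu $0.1444, spinach $0.2833.
Take 3 servings of canned tuna: +78.0 g protein for $3.60 (total $3.60, still need 1.0 g).
Take 0.09091 servings of lentils: +1.0 g protein for $0.07 (total $3.67, still need 0.0 g).
Greedy by cheapest-per-g is optimal for a single linear constraint, so the minimum cost is $3.67.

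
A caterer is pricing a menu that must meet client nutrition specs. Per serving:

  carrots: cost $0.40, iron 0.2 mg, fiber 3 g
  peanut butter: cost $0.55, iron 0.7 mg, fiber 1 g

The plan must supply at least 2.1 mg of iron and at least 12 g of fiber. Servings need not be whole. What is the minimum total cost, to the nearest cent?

carrots only: max(2.1/0.2, 12/3) = 10.5 servings → $4.20.
peanut butter only: max(2.1/0.7, 12/1) = 12 servings → $6.60.
carrots + peanut butter with both tight: 3.316 servings and 2.053 servings → $2.46.
So the least-cost plan costs $2.46.

$2.46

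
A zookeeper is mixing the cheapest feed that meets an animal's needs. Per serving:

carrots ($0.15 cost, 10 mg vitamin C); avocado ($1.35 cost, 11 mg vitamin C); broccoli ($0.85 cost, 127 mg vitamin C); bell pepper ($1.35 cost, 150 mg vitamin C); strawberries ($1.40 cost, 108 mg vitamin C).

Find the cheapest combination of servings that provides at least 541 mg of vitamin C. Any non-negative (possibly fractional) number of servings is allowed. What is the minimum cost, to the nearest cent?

$3.62

Cost per mg of vitamin C: broccoli $0.0067, bell pepper $0.0090, strawberries $0.0130, carrots $0.0150, avocado $0.1227.
With no serving limits, use only broccoli: 541 mg / 127 mg = 4.26 servings × $0.85 = $3.62.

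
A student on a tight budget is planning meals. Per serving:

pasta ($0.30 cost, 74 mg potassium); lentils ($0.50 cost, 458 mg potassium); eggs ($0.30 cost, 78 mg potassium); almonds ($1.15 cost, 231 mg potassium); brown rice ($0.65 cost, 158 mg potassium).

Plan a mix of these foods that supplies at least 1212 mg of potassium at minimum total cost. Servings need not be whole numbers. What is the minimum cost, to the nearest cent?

Cost per mg of potassium: lentils $0.0011, eggs $0.0038, pasta $0.0041, brown rice $0.0041, almonds $0.0050.
With no serving limits, use only lentils: 1212 mg / 458 mg = 2.646 servings × $0.50 = $1.32.

$1.32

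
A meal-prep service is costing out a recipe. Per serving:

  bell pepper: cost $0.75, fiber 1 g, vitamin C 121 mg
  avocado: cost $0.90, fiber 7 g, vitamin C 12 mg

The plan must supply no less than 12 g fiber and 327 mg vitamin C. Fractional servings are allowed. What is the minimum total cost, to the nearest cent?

$3.14

Minimising a linear cost over {fiber ≥ 12, vitamin C ≥ 327, servings ≥ 0} — the optimum is at a vertex, using one or two foods.
bell pepper only: max(12/1, 327/121) = 12 servings → $9.00.
avocado only: max(12/7, 327/12) = 27.25 servings → $24.52.
bell pepper + avocado with both tight: 2.569 servings and 1.347 servings → $3.14.
So the least-cost plan costs $3.14.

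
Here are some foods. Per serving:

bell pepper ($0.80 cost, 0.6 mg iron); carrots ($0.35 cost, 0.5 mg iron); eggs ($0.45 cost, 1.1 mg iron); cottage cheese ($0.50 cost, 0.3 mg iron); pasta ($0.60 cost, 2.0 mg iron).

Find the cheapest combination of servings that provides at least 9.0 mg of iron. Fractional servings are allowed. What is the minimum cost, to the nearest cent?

Cost per mg of iron: pasta $0.3000, eggs $0.4091, carrots $0.7000, bell pepper $1.3333, cottage cheese $1.6667.
With no serving limits, use only pasta: 9.0 mg / 2.0 mg = 4.5 servings × $0.60 = $2.70.

$2.70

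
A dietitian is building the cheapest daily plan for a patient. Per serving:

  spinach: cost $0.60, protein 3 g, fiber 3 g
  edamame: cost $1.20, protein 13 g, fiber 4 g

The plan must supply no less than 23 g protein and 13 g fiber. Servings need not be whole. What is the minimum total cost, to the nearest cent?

$3.04

Two binding constraints pin down two serving amounts, so the optimal mix uses at most two foods. The candidates are each food alone (scaled to the tighter of protein/fiber) and each pair with both constraints tight.
spinach only: max(23/3, 13/3) = 7.667 servings → $4.60.
edamame only: max(23/13, 13/4) = 3.25 servings → $3.90.
spinach + edamame with both tight: 2.852 servings and 1.111 servings → $3.04.
Cheapest feasible corner: $3.04.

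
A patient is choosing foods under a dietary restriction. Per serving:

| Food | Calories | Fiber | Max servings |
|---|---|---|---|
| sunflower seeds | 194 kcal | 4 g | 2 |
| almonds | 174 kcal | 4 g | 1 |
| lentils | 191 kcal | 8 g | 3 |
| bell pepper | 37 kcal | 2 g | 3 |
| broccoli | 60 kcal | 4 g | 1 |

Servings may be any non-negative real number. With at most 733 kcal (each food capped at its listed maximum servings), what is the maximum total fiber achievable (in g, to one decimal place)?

Fiber per kcal: broccoli 0.06667, bell pepper 0.05405, lentils 0.04188, almonds 0.02299, sunflower seeds 0.02062.
Take 1 serving of broccoli: uses 60 kcal, +4.0 g fiber (running total 4.0 g).
Take 3 servings of bell pepper: uses 111 kcal, +6.0 g fiber (running total 10.0 g).
Take 2.942 servings of lentils: uses 562 kcal, +23.5 g fiber (running total 33.5 g).
Filling greedily by fiber-per-kcal is optimal for one linear limit, giving 33.5 g.

33.5 g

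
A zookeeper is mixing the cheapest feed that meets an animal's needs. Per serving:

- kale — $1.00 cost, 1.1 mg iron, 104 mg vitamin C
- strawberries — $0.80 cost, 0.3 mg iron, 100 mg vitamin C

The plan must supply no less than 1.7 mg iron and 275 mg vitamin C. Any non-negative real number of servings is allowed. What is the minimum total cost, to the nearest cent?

Minimising a linear cost over {iron ≥ 1.7, vitamin C ≥ 275, servings ≥ 0} — the optimum is at a vertex, using one or two foods.
kale only: max(1.7/1.1, 275/104) = 2.644 servings → $2.64.
strawberries only: max(1.7/0.3, 275/100) = 5.667 servings → $4.53.
kale + strawberries with both tight: 1.11 servings and 1.595 servings → $2.39.
Cheapest feasible corner: $2.39.

$2.39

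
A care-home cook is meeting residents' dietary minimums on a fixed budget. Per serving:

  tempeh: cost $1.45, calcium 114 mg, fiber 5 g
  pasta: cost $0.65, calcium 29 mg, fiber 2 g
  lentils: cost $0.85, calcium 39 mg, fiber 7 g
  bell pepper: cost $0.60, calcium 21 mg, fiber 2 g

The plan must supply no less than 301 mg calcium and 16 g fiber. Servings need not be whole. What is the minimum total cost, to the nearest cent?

$4.02

At the optimum either one food covers both requirements or two foods hit both targets exactly; no other combination can be cheaper.
tempeh only: max(301/114, 16/5) = 3.2 servings → $4.64.
pasta only: max(301/29, 16/2) = 10.38 servings → $6.75.
lentils only: max(301/39, 16/7) = 7.718 servings → $6.56.
bell pepper only: max(301/21, 16/2) = 14.33 servings → $8.60.
tempeh + pasta with both tight: 1.663 servings and 3.843 servings → $4.91.
tempeh + lentils with both tight: 2.459 servings and 0.529 servings → $4.02.
tempeh + bell pepper with both tight: 2.163 servings and 2.593 servings → $4.69.
pasta + lentils: intersection lies outside the first quadrant.
pasta + bell pepper: the both-tight solution has a negative serving — not a feasible corner.
lentils + bell pepper: intersection lies outside the first quadrant.
Cheapest feasible corner: $4.02.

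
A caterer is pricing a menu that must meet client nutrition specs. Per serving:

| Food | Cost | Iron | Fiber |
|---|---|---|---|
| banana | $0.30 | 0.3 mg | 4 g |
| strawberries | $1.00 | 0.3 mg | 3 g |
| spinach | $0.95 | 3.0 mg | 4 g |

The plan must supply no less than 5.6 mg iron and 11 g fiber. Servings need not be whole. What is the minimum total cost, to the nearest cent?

Compare the cost at each extreme point of the feasible region.
banana only: max(5.6/0.3, 11/4) = 18.67 servings → $5.60.
strawberries only: max(5.6/0.3, 11/3) = 18.67 servings → $18.67.
spinach only: max(5.6/3.0, 11/4) = 2.75 servings → $2.61.
banana + strawberries: the both-tight solution has a negative serving — not a feasible corner.
banana + spinach with both tight: 0.9815 servings and 1.769 servings → $1.97.
strawberries + spinach with both tight: 1.359 servings and 1.731 servings → $3.00.
The minimum over all feasible corners is $1.97.

$1.97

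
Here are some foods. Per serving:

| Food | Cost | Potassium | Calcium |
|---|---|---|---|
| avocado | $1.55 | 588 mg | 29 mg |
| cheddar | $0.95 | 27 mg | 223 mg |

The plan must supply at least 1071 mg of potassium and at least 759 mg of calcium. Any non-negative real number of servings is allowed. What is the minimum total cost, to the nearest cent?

At the optimum either one food covers both requirements or two foods hit both targets exactly; no other combination can be cheaper.
avocado only: max(1071/588, 759/29) = 26.17 servings → $40.57.
cheddar only: max(1071/27, 759/223) = 39.67 servings → $37.68.
avocado + cheddar with both tight: 1.675 servings and 3.186 servings → $5.62.
Cheapest feasible corner: $5.62.

$5.62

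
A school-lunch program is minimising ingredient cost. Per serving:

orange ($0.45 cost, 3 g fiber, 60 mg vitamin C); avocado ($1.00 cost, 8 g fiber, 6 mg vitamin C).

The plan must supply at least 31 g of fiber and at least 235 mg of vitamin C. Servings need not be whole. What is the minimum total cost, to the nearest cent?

For a min-cost LP with two ≥-constraints, a basic feasible solution has at most two positive variables.
orange only: max(31/3, 235/60) = 10.33 servings → $4.65.
avocado only: max(31/8, 235/6) = 39.17 servings → $39.17.
orange + avocado with both tight: 3.667 servings and 2.5 servings → $4.15.
Cheapest feasible corner: $4.15.

$4.15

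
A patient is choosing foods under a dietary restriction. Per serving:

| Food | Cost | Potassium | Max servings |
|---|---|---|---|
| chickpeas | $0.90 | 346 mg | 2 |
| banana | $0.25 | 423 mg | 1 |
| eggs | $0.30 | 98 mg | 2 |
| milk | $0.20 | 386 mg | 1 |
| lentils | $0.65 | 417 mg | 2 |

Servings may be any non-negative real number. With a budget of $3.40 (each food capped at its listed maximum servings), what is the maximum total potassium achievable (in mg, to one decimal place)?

Potassium per dollar: milk 1930, banana 1692, lentils 641.5, chickpeas 384.4, eggs 326.7.
Take 1 serving of milk: spends $0.20, +386.0 mg potassium (running total 386.0 mg).
Take 1 serving of banana: spends $0.25, +423.0 mg potassium (running total 809.0 mg).
Take 2 servings of lentils: spends $1.30, +834.0 mg potassium (running total 1643.0 mg).
Take 1.833 servings of chickpeas: spends $1.65, +634.3 mg potassium (running total 2277.3 mg).
Filling greedily by potassium-per-dollar is optimal for one linear limit, giving 2277.3 mg.

2277.3 mg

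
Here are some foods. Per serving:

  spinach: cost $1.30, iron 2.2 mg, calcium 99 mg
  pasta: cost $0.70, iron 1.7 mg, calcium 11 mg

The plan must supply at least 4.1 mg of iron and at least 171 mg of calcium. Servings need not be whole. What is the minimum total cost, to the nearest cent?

$2.36

The cheapest plan sits at a corner of the feasible region — with two constraints it uses at most two foods.
spinach only: max(4.1/2.2, 171/99) = 1.864 servings → $2.42.
pasta only: max(4.1/1.7, 171/11) = 15.55 servings → $10.88.
spinach + pasta with both tight: 1.704 servings and 0.2061 servings → $2.36.
The minimum over all feasible corners is $2.36.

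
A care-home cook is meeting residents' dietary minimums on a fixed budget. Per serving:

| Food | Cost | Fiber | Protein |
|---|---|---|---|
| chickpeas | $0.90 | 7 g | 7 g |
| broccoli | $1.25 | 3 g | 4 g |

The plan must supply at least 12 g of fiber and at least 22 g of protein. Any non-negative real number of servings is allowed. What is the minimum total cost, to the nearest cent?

$2.83

Check every corner: each single food scaled to meet both minima, and each pair solved so both constraints bind.
chickpeas only: max(12/7, 22/7) = 3.143 servings → $2.83.
broccoli only: max(12/3, 22/4) = 5.5 servings → $6.88.
chickpeas + broccoli with both targets exact would need a negative amount; discard.
The minimum over all feasible corners is $2.83.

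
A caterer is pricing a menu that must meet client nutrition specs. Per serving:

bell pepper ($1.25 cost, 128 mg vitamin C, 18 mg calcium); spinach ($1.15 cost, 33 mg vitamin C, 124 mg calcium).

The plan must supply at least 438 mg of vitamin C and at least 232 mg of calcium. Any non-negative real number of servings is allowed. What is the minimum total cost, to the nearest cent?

$5.46

Compare the cost at each extreme point of the feasible region.
bell pepper only: max(438/128, 232/18) = 12.89 servings → $16.11.
spinach only: max(438/33, 232/124) = 13.27 servings → $15.26.
bell pepper + spinach with both tight: 3.054 servings and 1.428 servings → $5.46.
So the least-cost plan costs $5.46.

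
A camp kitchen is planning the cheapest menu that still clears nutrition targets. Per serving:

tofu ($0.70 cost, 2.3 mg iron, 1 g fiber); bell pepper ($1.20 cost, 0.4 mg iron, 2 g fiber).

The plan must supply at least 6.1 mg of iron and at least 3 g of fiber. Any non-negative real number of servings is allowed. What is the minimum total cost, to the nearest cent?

A basic optimal solution has at most two foods positive. Try each food alone and each pair with both targets met exactly.
tofu only: max(6.1/2.3, 3/1) = 3 servings → $2.10.
bell pepper only: max(6.1/0.4, 3/2) = 15.25 servings → $18.30.
tofu + bell pepper with both tight: 2.619 servings and 0.1905 servings → $2.06.
The minimum over all feasible corners is $2.06.

$2.06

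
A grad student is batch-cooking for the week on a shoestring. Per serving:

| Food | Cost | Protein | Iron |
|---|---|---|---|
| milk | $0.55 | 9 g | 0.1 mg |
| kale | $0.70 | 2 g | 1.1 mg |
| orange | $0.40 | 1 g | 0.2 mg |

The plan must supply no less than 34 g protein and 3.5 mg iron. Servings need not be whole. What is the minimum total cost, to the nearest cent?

milk only: max(34/9, 3.5/0.1) = 35 servings → $19.25.
kale only: max(34/2, 3.5/1.1) = 17 servings → $11.90.
orange only: max(34/1, 3.5/0.2) = 34 servings → $13.60.
milk + kale with both tight: 3.134 servings and 2.897 servings → $3.75.
milk + orange with both tight: 1.941 servings and 16.53 servings → $7.68.
kale + orange: the both-tight solution has a negative serving — not a feasible corner.
Cheapest feasible corner: $3.75.

$3.75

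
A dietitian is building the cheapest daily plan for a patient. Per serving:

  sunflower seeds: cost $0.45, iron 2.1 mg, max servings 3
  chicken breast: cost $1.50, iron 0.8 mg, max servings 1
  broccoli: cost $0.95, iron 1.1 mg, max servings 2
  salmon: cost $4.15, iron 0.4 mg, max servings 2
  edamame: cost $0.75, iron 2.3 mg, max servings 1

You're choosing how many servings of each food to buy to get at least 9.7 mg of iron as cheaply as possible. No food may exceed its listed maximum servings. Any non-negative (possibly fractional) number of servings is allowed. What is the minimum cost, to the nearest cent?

Cost per mg of iron: sunflower seeds $0.2143, edamame $0.3261, broccoli $0.8636, chicken breast $1.8750, salmon $10.3750.
Take 3 servings of sunflower seeds: +6.3 mg iron for $1.35 (total $1.35, still need 3.4 mg).
Take 1 serving of edamame: +2.3 mg iron for $0.75 (total $2.10, still need 1.1 mg).
Take 1 serving of broccoli: +1.1 mg iron for $0.95 (total $3.05, still need 0.0 mg).
Greedy by cheapest-per-mg is optimal for a single linear constraint, so the minimum cost is $3.05.

$3.05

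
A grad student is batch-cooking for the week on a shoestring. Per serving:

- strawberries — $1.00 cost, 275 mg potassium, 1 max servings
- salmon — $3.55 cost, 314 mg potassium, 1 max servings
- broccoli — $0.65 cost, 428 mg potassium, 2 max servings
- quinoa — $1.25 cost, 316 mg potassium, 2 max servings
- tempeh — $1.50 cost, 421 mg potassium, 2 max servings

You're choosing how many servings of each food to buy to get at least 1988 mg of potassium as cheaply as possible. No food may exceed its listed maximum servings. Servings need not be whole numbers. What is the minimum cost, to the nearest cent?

Cost per mg of potassium: broccoli $0.0015, tempeh $0.0036, strawberries $0.0036, quinoa $0.0040, salmon $0.0113.
Take 2 servings of broccoli: +856.0 mg potassium for $1.30 (total $1.30, still need 1132.0 mg).
Take 2 servings of tempeh: +842.0 mg potassium for $3.00 (total $4.30, still need 290.0 mg).
Take 1 serving of strawberries: +275.0 mg potassium for $1.00 (total $5.30, still need 15.0 mg).
Take 0.04747 servings of quinoa: +15.0 mg potassium for $0.06 (total $5.36, still need 0.0 mg).
Filling from the cheapest source first is optimal under one linear minimum: $5.36.

$5.36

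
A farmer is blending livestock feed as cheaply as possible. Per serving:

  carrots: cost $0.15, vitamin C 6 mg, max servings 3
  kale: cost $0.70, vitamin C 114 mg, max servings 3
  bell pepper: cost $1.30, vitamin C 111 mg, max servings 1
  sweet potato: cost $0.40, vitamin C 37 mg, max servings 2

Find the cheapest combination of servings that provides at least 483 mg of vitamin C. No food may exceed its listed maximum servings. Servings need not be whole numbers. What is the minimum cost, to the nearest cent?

$3.68

Cost per mg of vitamin C: kale $0.0061, sweet potato $0.0108, bell pepper $0.0117, carrots $0.0250.
Take 3 servings of kale: +342.0 mg vitamin C for $2.10 (total $2.10, still need 141.0 mg).
Take 2 servings of sweet potato: +74.0 mg vitamin C for $0.80 (total $2.90, still need 67.0 mg).
Take 0.6036 servings of bell pepper: +67.0 mg vitamin C for $0.78 (total $3.68, still need 0.0 mg).
Greedy by cheapest-per-mg is optimal for a single linear constraint, so the minimum cost is $3.68.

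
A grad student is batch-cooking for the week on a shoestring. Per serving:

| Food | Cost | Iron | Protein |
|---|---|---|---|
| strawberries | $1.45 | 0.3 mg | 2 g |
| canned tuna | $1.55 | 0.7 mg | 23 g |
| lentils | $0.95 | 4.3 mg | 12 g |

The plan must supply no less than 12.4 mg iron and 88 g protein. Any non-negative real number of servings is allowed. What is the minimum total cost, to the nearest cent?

With two linear requirements the optimum uses one or two foods; enumerate the corners.
strawberries only: max(12.4/0.3, 88/2) = 44 servings → $63.80.
canned tuna only: max(12.4/0.7, 88/23) = 17.71 servings → $27.46.
lentils only: max(12.4/4.3, 88/12) = 7.333 servings → $6.97.
strawberries + canned tuna with both tight: 40.65 servings and 0.2909 servings → $59.40.
strawberries + lentils: intersection lies outside the first quadrant.
canned tuna + lentils with both tight: 2.537 servings and 2.471 servings → $6.28.
Cheapest feasible corner: $6.28.

$6.28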